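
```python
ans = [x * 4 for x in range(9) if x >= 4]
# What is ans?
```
Trace:
  x=0
  x=1
  x=2
  x=3
  x=4
  x=5
  x=6
  x=7
  x=8
  ans=[16, 20, 24, 28, 32]

Final answer: [16, 20, 24, 28, 32]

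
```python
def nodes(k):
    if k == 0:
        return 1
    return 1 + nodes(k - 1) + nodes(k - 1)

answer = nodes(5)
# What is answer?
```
Call trace (a repeated sub-call is expanded the first time; later identical calls just restate its return value):
nodes(k=5)
  nodes(k=4)
    nodes(k=3)
      nodes(k=2)
        nodes(k=1)
          nodes(k=0)
          -> return 1
          nodes(k=0)
          -> return 1
        -> return 3
        nodes(k=1) -> return 3  (same call as traced above)
      -> return 7
      nodes(k=2) -> return 7  (same call as traced above)
    -> return 15
    nodes(k=3) -> return 15  (same call as traced above)
  -> return 31
  nodes(k=4) -> return 31  (same call as traced above)
-> return 63

Final answer: 63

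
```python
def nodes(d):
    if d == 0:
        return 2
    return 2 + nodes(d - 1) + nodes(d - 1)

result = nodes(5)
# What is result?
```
Call trace (a repeated sub-call is expanded the first time; later identical calls just restate its return value):
nodes(d=5)
  nodes(d=4)
    nodes(d=3)
      nodes(d=2)
        nodes(d=1)
          nodes(d=0)
          -> return 2
          nodes(d=0)
          -> return 2
        -> return 6
        nodes(d=1) -> return 6  (same call as traced above)
      -> return 14
      nodes(d=2) -> return 14  (same call as traced above)
    -> return 30
    nodes(d=3) -> return 30  (same call as traced above)
  -> return 62
  nodes(d=4) -> return 62  (same call as traced above)
-> return 126

Final answer: 126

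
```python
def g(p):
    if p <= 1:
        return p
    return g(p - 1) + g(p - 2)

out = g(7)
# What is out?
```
Call trace (a repeated sub-call is expanded the first time; later identical calls just restate its return value):
g(p=7)
  g(p=6)
    g(p=5)
      g(p=4)
        g(p=3)
          g(p=2)
            g(p=1)
            -> return 1
            g(p=0)
            -> return 0
          -> return 1
          g(p=1)
          -> return 1
        -> return 2
        g(p=2) -> return 1  (same call as traced above)
      -> return 3
      g(p=3) -> return 2  (same call as traced above)
    -> return 5
    g(p=4) -> return 3  (same call as traced above)
  -> return 8
  g(p=5) -> return 5  (same call as traced above)
-> return 13

Final answer: 13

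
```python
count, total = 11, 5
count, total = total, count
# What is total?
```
Trace:
  count=11, total=5
  count=5, total=11

Final answer: 11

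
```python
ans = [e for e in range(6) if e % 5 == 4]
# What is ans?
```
Trace:
  e=0
  e=1
  e=2
  e=3
  e=4
  e=5
  ans=[4]

Final answer: [4]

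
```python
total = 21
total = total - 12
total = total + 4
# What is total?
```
Trace:
  total=21
  total=9
  total=13

Final answer: 13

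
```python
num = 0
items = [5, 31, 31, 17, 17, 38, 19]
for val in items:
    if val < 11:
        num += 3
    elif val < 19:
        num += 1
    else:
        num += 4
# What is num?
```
Trace:
  num=0
  num=3, val=5
  num=7, val=31
  num=11, val=31
  num=12, val=17
  num=13, val=17
  num=17, val=38
  num=21, val=19

Final answer: 21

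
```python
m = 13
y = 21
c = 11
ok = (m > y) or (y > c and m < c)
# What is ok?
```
Trace:
  m=13
  m=13, y=21
  m=13, y=21, c=11
  m=13, y=21, c=11, ok=False

Final answer: False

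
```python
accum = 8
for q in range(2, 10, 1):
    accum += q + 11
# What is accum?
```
Trace:
  accum=8
  accum=21, q=2
  accum=35, q=3
  accum=50, q=4
  accum=66, q=5
  accum=83, q=6
  accum=101, q=7
  accum=120, q=8
  accum=140, q=9

Final answer: 140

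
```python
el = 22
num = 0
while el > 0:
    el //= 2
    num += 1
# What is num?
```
Trace:
  el=22
  el=22, num=0
  el=11, num=1
  el=5, num=2
  el=2, num=3
  el=1, num=4
  el=0, num=5

Final answer: 5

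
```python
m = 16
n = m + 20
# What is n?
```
Trace:
  m=16
  m=16, n=36

Final answer: 36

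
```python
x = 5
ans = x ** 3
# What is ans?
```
Trace:
  x=5
  x=5, ans=125

Final answer: 125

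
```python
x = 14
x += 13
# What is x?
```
Trace:
  x=14
  x=27

Final answer: 27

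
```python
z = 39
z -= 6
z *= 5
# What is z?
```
Trace:
  z=39
  z=33
  z=165

Final answer: 165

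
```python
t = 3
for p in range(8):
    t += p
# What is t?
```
Trace:
  t=3
  t=3, p=0
  t=4, p=1
  t=6, p=2
  t=9, p=3
  t=13, p=4
  t=18, p=5
  t=24, p=6
  t=31, p=7

Final answer: 31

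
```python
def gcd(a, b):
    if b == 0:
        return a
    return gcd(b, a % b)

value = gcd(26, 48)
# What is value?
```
Call trace:
gcd(a=26, b=48)
  gcd(a=48, b=26)
    gcd(a=26, b=22)
      gcd(a=22, b=4)
        gcd(a=4, b=2)
          gcd(a=2, b=0)
          -> return 2
        -> return 2
      -> return 2
    -> return 2
  -> return 2
-> return 2

Final answer: 2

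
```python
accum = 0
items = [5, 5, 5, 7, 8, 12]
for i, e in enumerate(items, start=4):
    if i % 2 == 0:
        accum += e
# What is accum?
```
Trace:
  accum=0
  accum=5, i=4, e=5
  accum=5, i=5, e=5
  accum=10, i=6, e=5
  accum=10, i=7, e=7
  accum=18, i=8, e=8
  accum=18, i=9, e=12

Final answer: 18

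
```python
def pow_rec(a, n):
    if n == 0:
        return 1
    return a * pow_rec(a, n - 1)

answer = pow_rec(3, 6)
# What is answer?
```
Call trace:
pow_rec(a=3, n=6)
  pow_rec(a=3, n=5)
    pow_rec(a=3, n=4)
      pow_rec(a=3, n=3)
        pow_rec(a=3, n=2)
          pow_rec(a=3, n=1)
            pow_rec(a=3, n=0)
            -> return 1
          -> return 3
        -> return 9
      -> return 27
    -> return 81
  -> return 243
-> return 729

Final answer: 729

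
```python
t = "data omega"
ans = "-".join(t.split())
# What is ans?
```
Trace:
  t='data omega'
  t='data omega', ans='data-omega'

Final answer: 'data-omega'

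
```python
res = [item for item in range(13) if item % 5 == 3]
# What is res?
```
Trace:
  item=0
  item=1
  item=2
  item=3
  item=4
  item=5
  item=6
  item=7
  item=8
  item=9
  item=10
  item=11
  item=12
  res=[3, 8]

Final answer: [3, 8]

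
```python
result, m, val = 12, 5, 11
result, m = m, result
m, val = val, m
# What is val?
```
Trace:
  result=12, m=5, val=11
  result=5, m=12, val=11
  result=5, m=11, val=12

Final answer: 12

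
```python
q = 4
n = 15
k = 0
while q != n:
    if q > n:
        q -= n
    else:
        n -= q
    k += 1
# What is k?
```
Trace:
  q=4
  q=4, n=15
  q=4, n=15, k=0
  q=4, n=11, k=1
  q=4, n=7, k=2
  q=4, n=3, k=3
  q=1, n=3, k=4
  q=1, n=2, k=5
  q=1, n=1, k=6

Final answer: 6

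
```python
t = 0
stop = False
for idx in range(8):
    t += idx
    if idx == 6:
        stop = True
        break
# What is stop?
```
Trace:
  t=0
  t=0, stop=False
  t=0, stop=False, idx=0
  t=1, stop=False, idx=1
  t=3, stop=False, idx=2
  t=6, stop=False, idx=3
  t=10, stop=False, idx=4
  t=15, stop=False, idx=5
  t=21, stop=True, idx=6

Final answer: True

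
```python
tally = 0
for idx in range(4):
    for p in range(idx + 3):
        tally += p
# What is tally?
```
Trace:
  tally=0
  tally=0, idx=0, p=0
  tally=1, idx=0, p=1
  tally=3, idx=0, p=2
  tally=3, idx=1, p=0
  tally=4, idx=1, p=1
  tally=6, idx=1, p=2
  tally=9, idx=1, p=3
  tally=9, idx=2, p=0
  tally=10, idx=2, p=1
  tally=12, idx=2, p=2
  tally=15, idx=2, p=3
  tally=19, idx=2, p=4
  tally=19, idx=3, p=0
  tally=20, idx=3, p=1
  tally=22, idx=3, p=2
  tally=25, idx=3, p=3
  tally=29, idx=3, p=4
  tally=34, idx=3, p=5

Final answer: 34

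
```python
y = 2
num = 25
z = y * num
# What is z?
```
Trace:
  y=2
  y=2, num=25
  y=2, num=25, z=50

Final answer: 50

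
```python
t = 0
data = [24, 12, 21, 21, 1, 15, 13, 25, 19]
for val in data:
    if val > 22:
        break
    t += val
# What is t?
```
Trace:
  t=0
  t=0, val=24

Final answer: 0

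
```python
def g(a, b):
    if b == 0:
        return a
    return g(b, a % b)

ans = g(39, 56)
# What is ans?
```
Call trace:
g(a=39, b=56)
  g(a=56, b=39)
    g(a=39, b=17)
      g(a=17, b=5)
        g(a=5, b=2)
          g(a=2, b=1)
            g(a=1, b=0)
            -> return 1
          -> return 1
        -> return 1
      -> return 1
    -> return 1
  -> return 1
-> return 1

Final answer: 1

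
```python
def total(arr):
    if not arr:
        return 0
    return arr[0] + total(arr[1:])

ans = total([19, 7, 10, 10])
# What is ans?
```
Call trace:
total(arr=[19, 7, 10, 10])
  total(arr=[7, 10, 10])
    total(arr=[10, 10])
      total(arr=[10])
        total(arr=[])
        -> return 0
      -> return 10
    -> return 20
  -> return 27
-> return 46

Final answer: 46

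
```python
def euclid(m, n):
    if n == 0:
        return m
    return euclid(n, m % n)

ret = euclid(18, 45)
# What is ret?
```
Call trace:
euclid(m=18, n=45)
  euclid(m=45, n=18)
    euclid(m=18, n=9)
      euclid(m=9, n=0)
      -> return 9
    -> return 9
  -> return 9
-> return 9

Final answer: 9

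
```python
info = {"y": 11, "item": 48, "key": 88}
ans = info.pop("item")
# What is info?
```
Trace:
  info={'y': 11, 'item': 48, 'key': 88}
  info={'y': 11, 'key': 88}, ans=48

Final answer: {'y': 11, 'key': 88}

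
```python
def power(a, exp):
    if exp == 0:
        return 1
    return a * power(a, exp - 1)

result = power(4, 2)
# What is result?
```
Call trace:
power(a=4, exp=2)
  power(a=4, exp=1)
    power(a=4, exp=0)
    -> return 1
  -> return 4
-> return 16

Final answer: 16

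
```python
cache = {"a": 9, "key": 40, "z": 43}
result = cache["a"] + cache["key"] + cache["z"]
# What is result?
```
Trace:
  cache={'a': 9, 'key': 40, 'z': 43}
  cache={'a': 9, 'key': 40, 'z': 43}, result=92

Final answer: 92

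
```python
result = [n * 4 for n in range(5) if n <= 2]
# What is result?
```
Trace:
  n=0
  n=1
  n=2
  n=3
  n=4
  result=[0, 4, 8]

Final answer: [0, 4, 8]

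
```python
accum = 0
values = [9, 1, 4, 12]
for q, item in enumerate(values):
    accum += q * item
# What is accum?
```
Trace:
  accum=0
  accum=0, q=0, item=9
  accum=1, q=1, item=1
  accum=9, q=2, item=4
  accum=45, q=3, item=12

Final answer: 45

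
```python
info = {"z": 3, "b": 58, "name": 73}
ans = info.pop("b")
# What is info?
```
Trace:
  info={'z': 3, 'b': 58, 'name': 73}
  info={'z': 3, 'name': 73}, ans=58

Final answer: {'z': 3, 'name': 73}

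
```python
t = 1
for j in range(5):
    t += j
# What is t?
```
Trace:
  t=1
  t=1, j=0
  t=2, j=1
  t=4, j=2
  t=7, j=3
  t=11, j=4

Final answer: 11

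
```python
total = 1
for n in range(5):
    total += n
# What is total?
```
Trace:
  total=1
  total=1, n=0
  total=2, n=1
  total=4, n=2
  total=7, n=3
  total=11, n=4

Final answer: 11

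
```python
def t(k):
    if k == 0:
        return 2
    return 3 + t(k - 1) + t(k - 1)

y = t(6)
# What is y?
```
Call trace (a repeated sub-call is expanded the first time; later identical calls just restate its return value):
t(k=6)
  t(k=5)
    t(k=4)
      t(k=3)
        t(k=2)
          t(k=1)
            t(k=0)
            -> return 2
            t(k=0)
            -> return 2
          -> return 7
          t(k=1) -> return 7  (same call as traced above)
        -> return 17
        t(k=2) -> return 17  (same call as traced above)
      -> return 37
      t(k=3) -> return 37  (same call as traced above)
    -> return 77
    t(k=4) -> return 77  (same call as traced above)
  -> return 157
  t(k=5) -> return 157  (same call as traced above)
-> return 317

Final answer: 317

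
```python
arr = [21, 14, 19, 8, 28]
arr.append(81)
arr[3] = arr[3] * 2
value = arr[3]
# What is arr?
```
Trace:
  arr=[21, 14, 19, 8, 28]
  arr=[21, 14, 19, 8, 28, 81]
  arr=[21, 14, 19, 16, 28, 81]
  arr=[21, 14, 19, 16, 28, 81], value=16

Final answer: [21, 14, 19, 16, 28, 81]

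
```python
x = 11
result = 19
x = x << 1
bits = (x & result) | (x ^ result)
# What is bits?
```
Trace:
  x=11
  x=11, result=19
  x=22, result=19
  x=22, result=19, bits=23

Final answer: 23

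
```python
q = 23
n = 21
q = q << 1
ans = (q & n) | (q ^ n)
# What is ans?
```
Trace:
  q=23
  q=23, n=21
  q=46, n=21
  q=46, n=21, ans=63

Final answer: 63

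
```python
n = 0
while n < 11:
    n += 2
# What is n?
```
Trace:
  n=0
  n=2
  n=4
  n=6
  n=8
  n=10
  n=12

Final answer: 12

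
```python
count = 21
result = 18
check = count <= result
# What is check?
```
Trace:
  count=21
  count=21, result=18
  count=21, result=18, check=False

Final answer: False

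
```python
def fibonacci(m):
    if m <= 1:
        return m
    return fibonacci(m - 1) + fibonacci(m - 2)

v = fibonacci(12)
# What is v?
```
Call trace (a repeated sub-call is expanded the first time; later identical calls just restate its return value):
fibonacci(m=12)
  fibonacci(m=11)
    fibonacci(m=10)
      fibonacci(m=9)
        fibonacci(m=8)
          fibonacci(m=7)
            fibonacci(m=6)
              fibonacci(m=5)
                fibonacci(m=4)
                  fibonacci(m=3)
                    fibonacci(m=2)
                      fibonacci(m=1)
                      -> return 1
                      fibonacci(m=0)
                      -> return 0
                    -> return 1
                    fibonacci(m=1)
                    -> return 1
                  -> return 2
                  fibonacci(m=2) -> return 1  (same call as traced above)
                -> return 3
                fibonacci(m=3) -> return 2  (same call as traced above)
              -> return 5
              fibonacci(m=4) -> return 3  (same call as traced above)
            -> return 8
            fibonacci(m=5) -> return 5  (same call as traced above)
          -> return 13
          fibonacci(m=6) -> return 8  (same call as traced above)
        -> return 21
        fibonacci(m=7) -> return 13  (same call as traced above)
      -> return 34
      fibonacci(m=8) -> return 21  (same call as traced above)
    -> return 55
    fibonacci(m=9) -> return 34  (same call as traced above)
  -> return 89
  fibonacci(m=10) -> return 55  (same call as traced above)
-> return 144

Final answer: 144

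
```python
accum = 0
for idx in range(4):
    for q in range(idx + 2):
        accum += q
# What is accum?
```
Trace:
  accum=0
  accum=0, idx=0, q=0
  accum=1, idx=0, q=1
  accum=1, idx=1, q=0
  accum=2, idx=1, q=1
  accum=4, idx=1, q=2
  accum=4, idx=2, q=0
  accum=5, idx=2, q=1
  accum=7, idx=2, q=2
  accum=10, idx=2, q=3
  accum=10, idx=3, q=0
  accum=11, idx=3, q=1
  accum=13, idx=3, q=2
  accum=16, idx=3, q=3
  accum=20, idx=3, q=4

Final answer: 20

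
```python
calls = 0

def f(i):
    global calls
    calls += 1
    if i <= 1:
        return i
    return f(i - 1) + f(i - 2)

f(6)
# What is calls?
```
Call trace (a repeated sub-call is expanded the first time; later identical calls just restate its return value):
f(i=6)
  f(i=5)
    f(i=4)
      f(i=3)
        f(i=2)
          f(i=1)
          -> return 1
          f(i=0)
          -> return 0
        -> return 1
        f(i=1)
        -> return 1
      -> return 2
      f(i=2) -> return 1  (same call as traced above)
    -> return 3
    f(i=3) -> return 2  (same call as traced above)
  -> return 5
  f(i=4) -> return 3  (same call as traced above)
-> return 8

calls is incremented once per call, so count the calls in each subtree. Let C(i) = number of calls made by f(i).
C(0) = C(1) = 1 (base case, no recursion); C(i) = 1 + C(i - 1) + C(i - 2) otherwise.
C(2) = 1 + C(1) + C(0) = 1 + 1 + 1 = 3
C(3) = 1 + C(2) + C(1) = 1 + 3 + 1 = 5
C(4) = 1 + C(3) + C(2) = 1 + 5 + 3 = 9
C(5) = 1 + C(4) + C(3) = 1 + 9 + 5 = 15
C(6) = 1 + C(5) + C(4) = 1 + 15 + 9 = 25
calls = C(6) = 25

Final answer: 25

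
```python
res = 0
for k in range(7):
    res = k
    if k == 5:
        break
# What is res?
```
Trace:
  res=0
  res=0, k=0
  res=1, k=1
  res=2, k=2
  res=3, k=3
  res=4, k=4
  res=5, k=5

Final answer: 5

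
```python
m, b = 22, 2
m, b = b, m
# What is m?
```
Trace:
  m=22, b=2
  m=2, b=22

Final answer: 2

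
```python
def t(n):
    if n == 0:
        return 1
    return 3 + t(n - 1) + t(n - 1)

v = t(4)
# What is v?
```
Call trace (a repeated sub-call is expanded the first time; later identical calls just restate its return value):
t(n=4)
  t(n=3)
    t(n=2)
      t(n=1)
        t(n=0)
        -> return 1
        t(n=0)
        -> return 1
      -> return 5
      t(n=1) -> return 5  (same call as traced above)
    -> return 13
    t(n=2) -> return 13  (same call as traced above)
  -> return 29
  t(n=3) -> return 29  (same call as traced above)
-> return 61

Final answer: 61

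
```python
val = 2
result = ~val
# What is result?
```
Trace:
  val=2
  val=2, result=-3

Final answer: -3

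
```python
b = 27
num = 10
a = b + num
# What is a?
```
Trace:
  b=27
  b=27, num=10
  b=27, num=10, a=37

Final answer: 37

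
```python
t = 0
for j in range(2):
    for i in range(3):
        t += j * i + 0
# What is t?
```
Trace:
  t=0
  t=0, j=0, i=0
  t=0, j=0, i=1
  t=0, j=0, i=2
  t=0, j=1, i=0
  t=1, j=1, i=1
  t=3, j=1, i=2

Final answer: 3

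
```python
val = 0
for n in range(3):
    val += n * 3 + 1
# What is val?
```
Trace:
  val=0
  val=1, n=0
  val=5, n=1
  val=12, n=2

Final answer: 12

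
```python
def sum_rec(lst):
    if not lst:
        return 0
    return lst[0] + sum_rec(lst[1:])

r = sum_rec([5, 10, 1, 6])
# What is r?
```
Call trace:
sum_rec(lst=[5, 10, 1, 6])
  sum_rec(lst=[10, 1, 6])
    sum_rec(lst=[1, 6])
      sum_rec(lst=[6])
        sum_rec(lst=[])
        -> return 0
      -> return 6
    -> return 7
  -> return 17
-> return 22

Final answer: 22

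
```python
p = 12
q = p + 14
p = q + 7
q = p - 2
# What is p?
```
Trace:
  p=12
  p=12, q=26
  p=33, q=26
  p=33, q=31

Final answer: 33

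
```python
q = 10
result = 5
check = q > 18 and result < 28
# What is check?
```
Trace:
  q=10
  q=10, result=5
  q=10, result=5, check=False

Final answer: False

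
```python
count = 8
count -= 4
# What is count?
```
Trace:
  count=8
  count=4

Final answer: 4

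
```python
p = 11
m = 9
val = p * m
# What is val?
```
Trace:
  p=11
  p=11, m=9
  p=11, m=9, val=99

Final answer: 99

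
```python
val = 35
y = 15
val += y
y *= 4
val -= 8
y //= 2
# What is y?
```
Trace:
  val=35
  val=35, y=15
  val=50, y=15
  val=50, y=60
  val=42, y=60
  val=42, y=30

Final answer: 30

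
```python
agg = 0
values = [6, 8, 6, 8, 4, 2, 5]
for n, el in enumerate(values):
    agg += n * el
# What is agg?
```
Trace:
  agg=0
  agg=0, n=0, el=6
  agg=8, n=1, el=8
  agg=20, n=2, el=6
  agg=44, n=3, el=8
  agg=60, n=4, el=4
  agg=70, n=5, el=2
  agg=100, n=6, el=5

Final answer: 100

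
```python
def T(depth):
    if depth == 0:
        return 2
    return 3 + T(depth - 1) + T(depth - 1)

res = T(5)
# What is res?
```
Call trace (a repeated sub-call is expanded the first time; later identical calls just restate its return value):
T(depth=5)
  T(depth=4)
    T(depth=3)
      T(depth=2)
        T(depth=1)
          T(depth=0)
          -> return 2
          T(depth=0)
          -> return 2
        -> return 7
        T(depth=1) -> return 7  (same call as traced above)
      -> return 17
      T(depth=2) -> return 17  (same call as traced above)
    -> return 37
    T(depth=3) -> return 37  (same call as traced above)
  -> return 77
  T(depth=4) -> return 77  (same call as traced above)
-> return 157

Final answer: 157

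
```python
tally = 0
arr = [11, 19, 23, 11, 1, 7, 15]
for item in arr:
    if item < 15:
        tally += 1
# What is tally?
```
Trace:
  tally=0
  tally=1, item=11
  tally=1, item=19
  tally=1, item=23
  tally=2, item=11
  tally=3, item=1
  tally=4, item=7
  tally=4, item=15

Final answer: 4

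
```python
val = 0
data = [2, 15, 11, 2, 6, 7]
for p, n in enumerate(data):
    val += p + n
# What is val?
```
Trace:
  val=0
  val=2, p=0, n=2
  val=18, p=1, n=15
  val=31, p=2, n=11
  val=36, p=3, n=2
  val=46, p=4, n=6
  val=58, p=5, n=7

Final answer: 58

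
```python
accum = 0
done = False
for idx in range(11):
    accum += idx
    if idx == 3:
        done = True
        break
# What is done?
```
Trace:
  accum=0
  accum=0, done=False
  accum=0, done=False, idx=0
  accum=1, done=False, idx=1
  accum=3, done=False, idx=2
  accum=6, done=True, idx=3

Final answer: True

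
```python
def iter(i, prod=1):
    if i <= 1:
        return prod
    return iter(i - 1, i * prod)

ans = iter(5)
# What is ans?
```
Call trace:
iter(i=5, prod=1)
  iter(i=4, prod=5)
    iter(i=3, prod=20)
      iter(i=2, prod=60)
        iter(i=1, prod=120)
        -> return 120
      -> return 120
    -> return 120
  -> return 120
-> return 120

Final answer: 120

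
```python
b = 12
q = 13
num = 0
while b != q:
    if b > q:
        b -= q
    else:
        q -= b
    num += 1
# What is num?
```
Trace:
  b=12
  b=12, q=13
  b=12, q=13, num=0
  b=12, q=1, num=1
  b=11, q=1, num=2
  b=10, q=1, num=3
  b=9, q=1, num=4
  b=8, q=1, num=5
  b=7, q=1, num=6
  b=6, q=1, num=7
  b=5, q=1, num=8
  b=4, q=1, num=9
  b=3, q=1, num=10
  b=2, q=1, num=11
  b=1, q=1, num=12

Final answer: 12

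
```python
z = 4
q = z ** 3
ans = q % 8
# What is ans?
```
Trace:
  z=4
  z=4, q=64
  z=4, q=64, ans=0

Final answer: 0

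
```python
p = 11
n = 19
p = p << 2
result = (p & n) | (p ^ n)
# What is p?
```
Trace:
  p=11
  p=11, n=19
  p=44, n=19
  p=44, n=19, result=63

Final answer: 44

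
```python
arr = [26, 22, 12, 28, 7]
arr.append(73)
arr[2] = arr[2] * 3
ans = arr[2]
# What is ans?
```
Trace:
  arr=[26, 22, 12, 28, 7]
  arr=[26, 22, 12, 28, 7, 73]
  arr=[26, 22, 36, 28, 7, 73]
  arr=[26, 22, 36, 28, 7, 73], ans=36

Final answer: 36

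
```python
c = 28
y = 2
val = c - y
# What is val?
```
Trace:
  c=28
  c=28, y=2
  c=28, y=2, val=26

Final answer: 26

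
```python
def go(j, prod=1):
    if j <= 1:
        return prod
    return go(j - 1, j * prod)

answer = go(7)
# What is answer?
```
Call trace:
go(j=7, prod=1)
  go(j=6, prod=7)
    go(j=5, prod=42)
      go(j=4, prod=210)
        go(j=3, prod=840)
          go(j=2, prod=2520)
            go(j=1, prod=5040)
            -> return 5040
          -> return 5040
        -> return 5040
      -> return 5040
    -> return 5040
  -> return 5040
-> return 5040

Final answer: 5040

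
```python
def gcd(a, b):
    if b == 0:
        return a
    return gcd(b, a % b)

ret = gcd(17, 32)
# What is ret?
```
Call trace:
gcd(a=17, b=32)
  gcd(a=32, b=17)
    gcd(a=17, b=15)
      gcd(a=15, b=2)
        gcd(a=2, b=1)
          gcd(a=1, b=0)
          -> return 1
        -> return 1
      -> return 1
    -> return 1
  -> return 1
-> return 1

Final answer: 1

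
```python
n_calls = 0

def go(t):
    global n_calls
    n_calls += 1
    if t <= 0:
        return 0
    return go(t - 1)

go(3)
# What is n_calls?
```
Call trace:
go(t=3)
  go(t=2)
    go(t=1)
      go(t=0)
      -> return 0
    -> return 0
  -> return 0
-> return 0

n_calls is incremented once per call. go is entered once for each t = 3, 2, 1, 0 (the t <= 0 call returns without recursing), i.e. 3 + 1 calls.
n_calls = 4

Final answer: 4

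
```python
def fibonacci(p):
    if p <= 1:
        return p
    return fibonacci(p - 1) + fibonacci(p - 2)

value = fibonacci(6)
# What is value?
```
Call trace (a repeated sub-call is expanded the first time; later identical calls just restate its return value):
fibonacci(p=6)
  fibonacci(p=5)
    fibonacci(p=4)
      fibonacci(p=3)
        fibonacci(p=2)
          fibonacci(p=1)
          -> return 1
          fibonacci(p=0)
          -> return 0
        -> return 1
        fibonacci(p=1)
        -> return 1
      -> return 2
      fibonacci(p=2) -> return 1  (same call as traced above)
    -> return 3
    fibonacci(p=3) -> return 2  (same call as traced above)
  -> return 5
  fibonacci(p=4) -> return 3  (same call as traced above)
-> return 8

Final answer: 8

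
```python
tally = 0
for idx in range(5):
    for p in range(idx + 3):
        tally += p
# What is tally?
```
Trace:
  tally=0
  tally=0, idx=0, p=0
  tally=1, idx=0, p=1
  tally=3, idx=0, p=2
  tally=3, idx=1, p=0
  tally=4, idx=1, p=1
  tally=6, idx=1, p=2
  tally=9, idx=1, p=3
  tally=9, idx=2, p=0
  tally=10, idx=2, p=1
  tally=12, idx=2, p=2
  tally=15, idx=2, p=3
  tally=19, idx=2, p=4
  tally=19, idx=3, p=0
  tally=20, idx=3, p=1
  tally=22, idx=3, p=2
  tally=25, idx=3, p=3
  tally=29, idx=3, p=4
  tally=34, idx=3, p=5
  tally=34, idx=4, p=0
  tally=35, idx=4, p=1
  tally=37, idx=4, p=2
  tally=40, idx=4, p=3
  tally=44, idx=4, p=4
  tally=49, idx=4, p=5
  tally=55, idx=4, p=6

Final answer: 55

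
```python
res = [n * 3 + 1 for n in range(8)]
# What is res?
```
Trace:
  n=0
  n=1
  n=2
  n=3
  n=4
  n=5
  n=6
  n=7
  res=[1, 4, 7, 10, 13, 16, 19, 22]

Final answer: [1, 4, 7, 10, 13, 16, 19, 22]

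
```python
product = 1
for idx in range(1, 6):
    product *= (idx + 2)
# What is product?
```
Trace:
  product=1
  product=3, idx=1
  product=12, idx=2
  product=60, idx=3
  product=360, idx=4
  product=2520, idx=5

Final answer: 2520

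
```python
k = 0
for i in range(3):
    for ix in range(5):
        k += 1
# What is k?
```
Trace:
  k=0
  k=1, i=0, ix=0
  k=2, i=0, ix=1
  k=3, i=0, ix=2
  k=4, i=0, ix=3
  k=5, i=0, ix=4
  k=6, i=1, ix=0
  k=7, i=1, ix=1
  k=8, i=1, ix=2
  k=9, i=1, ix=3
  k=10, i=1, ix=4
  k=11, i=2, ix=0
  k=12, i=2, ix=1
  k=13, i=2, ix=2
  k=14, i=2, ix=3
  k=15, i=2, ix=4

Final answer: 15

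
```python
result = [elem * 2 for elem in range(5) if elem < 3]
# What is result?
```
Trace:
  elem=0
  elem=1
  elem=2
  elem=3
  elem=4
  result=[0, 2, 4]

Final answer: [0, 2, 4]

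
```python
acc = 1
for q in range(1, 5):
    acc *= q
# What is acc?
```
Trace:
  acc=1
  acc=1, q=1
  acc=2, q=2
  acc=6, q=3
  acc=24, q=4

Final answer: 24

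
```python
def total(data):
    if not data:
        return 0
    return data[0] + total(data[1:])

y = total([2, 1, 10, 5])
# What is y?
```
Call trace:
total(data=[2, 1, 10, 5])
  total(data=[1, 10, 5])
    total(data=[10, 5])
      total(data=[5])
        total(data=[])
        -> return 0
      -> return 5
    -> return 15
  -> return 16
-> return 18

Final answer: 18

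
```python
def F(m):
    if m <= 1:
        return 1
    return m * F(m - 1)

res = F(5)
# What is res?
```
Call trace:
F(m=5)
  F(m=4)
    F(m=3)
      F(m=2)
        F(m=1)
        -> return 1
      -> return 2
    -> return 6
  -> return 24
-> return 120

Final answer: 120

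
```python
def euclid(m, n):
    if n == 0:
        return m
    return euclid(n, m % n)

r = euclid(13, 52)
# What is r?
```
Call trace:
euclid(m=13, n=52)
  euclid(m=52, n=13)
    euclid(m=13, n=0)
    -> return 13
  -> return 13
-> return 13

Final answer: 13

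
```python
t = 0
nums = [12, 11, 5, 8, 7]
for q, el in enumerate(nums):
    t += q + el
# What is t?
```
Trace:
  t=0
  t=12, q=0, el=12
  t=24, q=1, el=11
  t=31, q=2, el=5
  t=42, q=3, el=8
  t=53, q=4, el=7

Final answer: 53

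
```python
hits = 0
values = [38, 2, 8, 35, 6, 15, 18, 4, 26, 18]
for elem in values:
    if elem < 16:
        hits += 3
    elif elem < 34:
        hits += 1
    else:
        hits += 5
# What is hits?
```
Trace:
  hits=0
  hits=5, elem=38
  hits=8, elem=2
  hits=11, elem=8
  hits=16, elem=35
  hits=19, elem=6
  hits=22, elem=15
  hits=23, elem=18
  hits=26, elem=4
  hits=27, elem=26
  hits=28, elem=18

Final answer: 28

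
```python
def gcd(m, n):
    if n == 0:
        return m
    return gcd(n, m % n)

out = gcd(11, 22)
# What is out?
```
Call trace:
gcd(m=11, n=22)
  gcd(m=22, n=11)
    gcd(m=11, n=0)
    -> return 11
  -> return 11
-> return 11

Final answer: 11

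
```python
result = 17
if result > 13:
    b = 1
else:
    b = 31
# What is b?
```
Trace:
  result=17
  result=17, b=1

Final answer: 1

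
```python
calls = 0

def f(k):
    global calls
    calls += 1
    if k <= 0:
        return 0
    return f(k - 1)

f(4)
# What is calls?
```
Call trace:
f(k=4)
  f(k=3)
    f(k=2)
      f(k=1)
        f(k=0)
        -> return 0
      -> return 0
    -> return 0
  -> return 0
-> return 0

calls is incremented once per call. f is entered once for each k = 4, 3, 2, 1, 0 (the k <= 0 call returns without recursing), i.e. 4 + 1 calls.
calls = 5

Final answer: 5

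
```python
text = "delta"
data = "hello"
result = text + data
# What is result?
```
Trace:
  text='delta'
  text='delta', data='hello'
  text='delta', data='hello', result='deltahello'

Final answer: 'deltahello'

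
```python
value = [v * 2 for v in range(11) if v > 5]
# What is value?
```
Trace:
  v=0
  v=1
  v=2
  v=3
  v=4
  v=5
  v=6
  v=7
  v=8
  v=9
  v=10
  value=[12, 14, 16, 18, 20]

Final answer: [12, 14, 16, 18, 20]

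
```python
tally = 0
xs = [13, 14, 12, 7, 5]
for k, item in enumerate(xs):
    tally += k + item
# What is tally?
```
Trace:
  tally=0
  tally=13, k=0, item=13
  tally=28, k=1, item=14
  tally=42, k=2, item=12
  tally=52, k=3, item=7
  tally=61, k=4, item=5

Final answer: 61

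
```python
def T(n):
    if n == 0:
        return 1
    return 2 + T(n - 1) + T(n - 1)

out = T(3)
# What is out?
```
Call trace (a repeated sub-call is expanded the first time; later identical calls just restate its return value):
T(n=3)
  T(n=2)
    T(n=1)
      T(n=0)
      -> return 1
      T(n=0)
      -> return 1
    -> return 4
    T(n=1) -> return 4  (same call as traced above)
  -> return 10
  T(n=2) -> return 10  (same call as traced above)
-> return 22

Final answer: 22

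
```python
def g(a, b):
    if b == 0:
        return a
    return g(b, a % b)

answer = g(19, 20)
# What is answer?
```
Call trace:
g(a=19, b=20)
  g(a=20, b=19)
    g(a=19, b=1)
      g(a=1, b=0)
      -> return 1
    -> return 1
  -> return 1
-> return 1

Final answer: 1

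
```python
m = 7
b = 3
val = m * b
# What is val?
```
Trace:
  m=7
  m=7, b=3
  m=7, b=3, val=21

Final answer: 21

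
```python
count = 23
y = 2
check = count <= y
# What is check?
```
Trace:
  count=23
  count=23, y=2
  count=23, y=2, check=False

Final answer: False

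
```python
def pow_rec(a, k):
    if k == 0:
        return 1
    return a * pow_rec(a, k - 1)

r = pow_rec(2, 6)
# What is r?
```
Call trace:
pow_rec(a=2, k=6)
  pow_rec(a=2, k=5)
    pow_rec(a=2, k=4)
      pow_rec(a=2, k=3)
        pow_rec(a=2, k=2)
          pow_rec(a=2, k=1)
            pow_rec(a=2, k=0)
            -> return 1
          -> return 2
        -> return 4
      -> return 8
    -> return 16
  -> return 32
-> return 64

Final answer: 64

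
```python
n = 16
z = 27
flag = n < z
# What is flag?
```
Trace:
  n=16
  n=16, z=27
  n=16, z=27, flag=True

Final answer: True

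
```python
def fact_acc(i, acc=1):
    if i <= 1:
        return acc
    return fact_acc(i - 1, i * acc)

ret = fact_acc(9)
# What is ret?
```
Call trace:
fact_acc(i=9, acc=1)
  fact_acc(i=8, acc=9)
    fact_acc(i=7, acc=72)
      fact_acc(i=6, acc=504)
        fact_acc(i=5, acc=3024)
          fact_acc(i=4, acc=15120)
            fact_acc(i=3, acc=60480)
              fact_acc(i=2, acc=181440)
                fact_acc(i=1, acc=362880)
                -> return 362880
              -> return 362880
            -> return 362880
          -> return 362880
        -> return 362880
      -> return 362880
    -> return 362880
  -> return 362880
-> return 362880

Final answer: 362880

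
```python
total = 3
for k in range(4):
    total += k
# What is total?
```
Trace:
  total=3
  total=3, k=0
  total=4, k=1
  total=6, k=2
  total=9, k=3

Final answer: 9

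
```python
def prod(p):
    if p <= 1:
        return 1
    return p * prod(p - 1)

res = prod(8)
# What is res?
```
Call trace:
prod(p=8)
  prod(p=7)
    prod(p=6)
      prod(p=5)
        prod(p=4)
          prod(p=3)
            prod(p=2)
              prod(p=1)
              -> return 1
            -> return 2
          -> return 6
        -> return 24
      -> return 120
    -> return 720
  -> return 5040
-> return 40320

Final answer: 40320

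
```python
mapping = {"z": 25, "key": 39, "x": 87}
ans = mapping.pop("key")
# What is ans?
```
Trace:
  mapping={'z': 25, 'key': 39, 'x': 87}
  mapping={'z': 25, 'x': 87}, ans=39

Final answer: 39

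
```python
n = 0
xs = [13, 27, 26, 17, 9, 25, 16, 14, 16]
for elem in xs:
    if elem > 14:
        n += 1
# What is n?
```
Trace:
  n=0
  n=0, elem=13
  n=1, elem=27
  n=2, elem=26
  n=3, elem=17
  n=3, elem=9
  n=4, elem=25
  n=5, elem=16
  n=5, elem=14
  n=6, elem=16

Final answer: 6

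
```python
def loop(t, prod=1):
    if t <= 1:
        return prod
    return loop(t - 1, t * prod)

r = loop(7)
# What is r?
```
Call trace:
loop(t=7, prod=1)
  loop(t=6, prod=7)
    loop(t=5, prod=42)
      loop(t=4, prod=210)
        loop(t=3, prod=840)
          loop(t=2, prod=2520)
            loop(t=1, prod=5040)
            -> return 5040
          -> return 5040
        -> return 5040
      -> return 5040
    -> return 5040
  -> return 5040
-> return 5040

Final answer: 5040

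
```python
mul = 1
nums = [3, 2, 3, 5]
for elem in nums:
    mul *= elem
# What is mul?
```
Trace:
  mul=1
  mul=3, elem=3
  mul=6, elem=2
  mul=18, elem=3
  mul=90, elem=5

Final answer: 90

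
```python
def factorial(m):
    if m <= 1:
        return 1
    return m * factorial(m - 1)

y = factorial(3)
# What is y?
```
Call trace:
factorial(m=3)
  factorial(m=2)
    factorial(m=1)
    -> return 1
  -> return 2
-> return 6

Final answer: 6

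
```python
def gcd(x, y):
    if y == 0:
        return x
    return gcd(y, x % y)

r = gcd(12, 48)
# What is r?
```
Call trace:
gcd(x=12, y=48)
  gcd(x=48, y=12)
    gcd(x=12, y=0)
    -> return 12
  -> return 12
-> return 12

Final answer: 12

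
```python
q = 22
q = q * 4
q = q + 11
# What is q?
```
Trace:
  q=22
  q=88
  q=99

Final answer: 99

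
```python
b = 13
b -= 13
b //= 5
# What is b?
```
Trace:
  b=13
  b=0
  b=0

Final answer: 0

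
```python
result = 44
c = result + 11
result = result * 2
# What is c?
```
Trace:
  result=44
  result=44, c=55
  result=88, c=55

Final answer: 55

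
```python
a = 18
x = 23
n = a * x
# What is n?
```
Trace:
  a=18
  a=18, x=23
  a=18, x=23, n=414

Final answer: 414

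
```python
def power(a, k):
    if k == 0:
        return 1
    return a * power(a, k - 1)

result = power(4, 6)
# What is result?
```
Call trace:
power(a=4, k=6)
  power(a=4, k=5)
    power(a=4, k=4)
      power(a=4, k=3)
        power(a=4, k=2)
          power(a=4, k=1)
            power(a=4, k=0)
            -> return 1
          -> return 4
        -> return 16
      -> return 64
    -> return 256
  -> return 1024
-> return 4096

Final answer: 4096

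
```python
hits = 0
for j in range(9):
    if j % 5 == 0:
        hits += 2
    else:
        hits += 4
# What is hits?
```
Trace:
  hits=0
  hits=2, j=0
  hits=6, j=1
  hits=10, j=2
  hits=14, j=3
  hits=18, j=4
  hits=20, j=5
  hits=24, j=6
  hits=28, j=7
  hits=32, j=8

Final answer: 32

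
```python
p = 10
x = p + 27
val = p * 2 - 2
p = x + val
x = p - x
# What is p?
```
Trace:
  p=10
  p=10, x=37
  p=10, x=37, val=18
  p=55, x=37, val=18
  p=55, x=18, val=18

Final answer: 55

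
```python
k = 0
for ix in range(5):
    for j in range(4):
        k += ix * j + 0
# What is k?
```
Trace:
  k=0
  k=0, ix=0, j=0
  k=0, ix=0, j=1
  k=0, ix=0, j=2
  k=0, ix=0, j=3
  k=0, ix=1, j=0
  k=1, ix=1, j=1
  k=3, ix=1, j=2
  k=6, ix=1, j=3
  k=6, ix=2, j=0
  k=8, ix=2, j=1
  k=12, ix=2, j=2
  k=18, ix=2, j=3
  k=18, ix=3, j=0
  k=21, ix=3, j=1
  k=27, ix=3, j=2
  k=36, ix=3, j=3
  k=36, ix=4, j=0
  k=40, ix=4, j=1
  k=48, ix=4, j=2
  k=60, ix=4, j=3

Final answer: 60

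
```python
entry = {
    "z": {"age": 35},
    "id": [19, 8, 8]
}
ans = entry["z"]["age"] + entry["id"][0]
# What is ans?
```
Trace:
  entry={'z': {'age': 35}, 'id': [19, 8, 8]}
  entry={'z': {'age': 35}, 'id': [19, 8, 8]}, ans=54

Final answer: 54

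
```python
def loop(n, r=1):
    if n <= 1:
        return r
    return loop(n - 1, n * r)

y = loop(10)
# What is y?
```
Call trace:
loop(n=10, r=1)
  loop(n=9, r=10)
    loop(n=8, r=90)
      loop(n=7, r=720)
        loop(n=6, r=5040)
          loop(n=5, r=30240)
            loop(n=4, r=151200)
              loop(n=3, r=604800)
                loop(n=2, r=1814400)
                  loop(n=1, r=3628800)
                  -> return 3628800
                -> return 3628800
              -> return 3628800
            -> return 3628800
          -> return 3628800
        -> return 3628800
      -> return 3628800
    -> return 3628800
  -> return 3628800
-> return 3628800

Final answer: 3628800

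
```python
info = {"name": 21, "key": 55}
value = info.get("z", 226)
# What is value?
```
Trace:
  info={'name': 21, 'key': 55}
  info={'name': 21, 'key': 55}, value=226

Final answer: 226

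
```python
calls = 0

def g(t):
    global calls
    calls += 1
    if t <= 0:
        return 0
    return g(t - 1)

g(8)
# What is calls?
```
Call trace:
g(t=8)
  g(t=7)
    g(t=6)
      g(t=5)
        g(t=4)
          g(t=3)
            g(t=2)
              g(t=1)
                g(t=0)
                -> return 0
              -> return 0
            -> return 0
          -> return 0
        -> return 0
      -> return 0
    -> return 0
  -> return 0
-> return 0

calls is incremented once per call. g is entered once for each t = 8, 7, 6, 5, 4, 3, 2, 1, 0 (the t <= 0 call returns without recursing), i.e. 8 + 1 calls.
calls = 9

Final answer: 9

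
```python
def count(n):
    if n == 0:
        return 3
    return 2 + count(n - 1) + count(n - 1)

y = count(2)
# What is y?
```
Call trace (a repeated sub-call is expanded the first time; later identical calls just restate its return value):
count(n=2)
  count(n=1)
    count(n=0)
    -> return 3
    count(n=0)
    -> return 3
  -> return 8
  count(n=1) -> return 8  (same call as traced above)
-> return 18

Final answer: 18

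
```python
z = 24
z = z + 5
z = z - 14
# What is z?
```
Trace:
  z=24
  z=29
  z=15

Final answer: 15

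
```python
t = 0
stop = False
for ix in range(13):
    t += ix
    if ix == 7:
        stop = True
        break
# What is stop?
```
Trace:
  t=0
  t=0, stop=False
  t=0, stop=False, ix=0
  t=1, stop=False, ix=1
  t=3, stop=False, ix=2
  t=6, stop=False, ix=3
  t=10, stop=False, ix=4
  t=15, stop=False, ix=5
  t=21, stop=False, ix=6
  t=28, stop=True, ix=7

Final answer: True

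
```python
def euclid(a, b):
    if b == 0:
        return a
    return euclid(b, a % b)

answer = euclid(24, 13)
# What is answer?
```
Call trace:
euclid(a=24, b=13)
  euclid(a=13, b=11)
    euclid(a=11, b=2)
      euclid(a=2, b=1)
        euclid(a=1, b=0)
        -> return 1
      -> return 1
    -> return 1
  -> return 1
-> return 1

Final answer: 1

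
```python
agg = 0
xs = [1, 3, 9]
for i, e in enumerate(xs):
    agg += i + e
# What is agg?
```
Trace:
  agg=0
  agg=1, i=0, e=1
  agg=5, i=1, e=3
  agg=16, i=2, e=9

Final answer: 16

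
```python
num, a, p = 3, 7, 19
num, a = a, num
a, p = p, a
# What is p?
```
Trace:
  num=3, a=7, p=19
  num=7, a=3, p=19
  num=7, a=19, p=3

Final answer: 3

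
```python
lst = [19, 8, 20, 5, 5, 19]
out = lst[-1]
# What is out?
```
Trace:
  lst=[19, 8, 20, 5, 5, 19]
  lst=[19, 8, 20, 5, 5, 19], out=19

Final answer: 19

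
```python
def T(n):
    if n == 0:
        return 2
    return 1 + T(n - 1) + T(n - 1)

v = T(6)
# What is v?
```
Call trace (a repeated sub-call is expanded the first time; later identical calls just restate its return value):
T(n=6)
  T(n=5)
    T(n=4)
      T(n=3)
        T(n=2)
          T(n=1)
            T(n=0)
            -> return 2
            T(n=0)
            -> return 2
          -> return 5
          T(n=1) -> return 5  (same call as traced above)
        -> return 11
        T(n=2) -> return 11  (same call as traced above)
      -> return 23
      T(n=3) -> return 23  (same call as traced above)
    -> return 47
    T(n=4) -> return 47  (same call as traced above)
  -> return 95
  T(n=5) -> return 95  (same call as traced above)
-> return 191

Final answer: 191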